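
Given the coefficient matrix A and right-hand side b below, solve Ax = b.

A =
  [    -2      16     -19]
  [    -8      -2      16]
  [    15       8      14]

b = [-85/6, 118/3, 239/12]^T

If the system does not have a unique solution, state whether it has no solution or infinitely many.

x_1 = -5/4, x_2 = 4/3, x_3 = 2

Row-reduce the augmented matrix:
R1 ← R1 / (-2).
R2 ← R2 + 8·R1.
R3 ← R3 − 15·R1.
R2 ← R2 / (-66).
R1 ← R1 + 8·R2.
R3 ← R3 − 128·R2.
R3 ← R3 / (3295/66).
R1 ← R1 + 109/66·R3.
R2 ← R2 + 46/33·R3.
Reading off the reduced rows gives x_1 = -5/4, x_2 = 4/3, x_3 = 2.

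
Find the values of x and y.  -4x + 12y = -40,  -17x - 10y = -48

x = 4, y = -2

Row-reduce the augmented matrix:
R1 ← R1 / (-4).
R2 ← R2 + 17·R1.
R2 ← R2 / (-61).
R1 ← R1 + 3·R2.
Reading off the reduced rows gives x = 4, y = -2.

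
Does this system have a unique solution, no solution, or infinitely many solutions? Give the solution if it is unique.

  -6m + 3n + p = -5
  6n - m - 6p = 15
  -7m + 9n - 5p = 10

Row-reduce:
R1 ← R1 / (-6).
R2 ← R2 + 1·R1.
R3 ← R3 + 7·R1.
R2 ← R2 / (11/2).
R1 ← R1 + 1/2·R2.
R3 ← R3 − 11/2·R2.
Rank is 2 with 3 unknowns, leaving p free.

infinitely many solutions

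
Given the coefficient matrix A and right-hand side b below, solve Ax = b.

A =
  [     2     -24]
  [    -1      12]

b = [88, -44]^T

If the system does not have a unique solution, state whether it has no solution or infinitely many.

Row-reduce:
R1 ← R1 / (2).
R2 ← R2 + 1·R1.
Rank is 1 with 2 unknowns, leaving x_2 free.

infinitely many solutions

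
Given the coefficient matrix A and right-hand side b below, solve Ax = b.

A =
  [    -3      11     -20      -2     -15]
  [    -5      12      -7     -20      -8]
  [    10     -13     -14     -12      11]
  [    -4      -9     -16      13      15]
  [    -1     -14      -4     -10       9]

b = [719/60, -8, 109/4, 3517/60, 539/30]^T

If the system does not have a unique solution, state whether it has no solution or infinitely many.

Row-reduce the augmented matrix:
R1 ← R1 / (-3).
R2 ← R2 + 5·R1.
R3 ← R3 − 10·R1.
R4 ← R4 + 4·R1.
R5 ← R5 + 1·R1.
R2 ← R2 / (-19/3).
R1 ← R1 + 11/3·R2.
R3 ← R3 − 71/3·R2.
R4 ← R4 + 71/3·R2.
R5 ← R5 + 53/3·R2.
R3 ← R3 / (337/19).
R1 ← R1 + 163/19·R3.
R2 ← R2 + 79/19·R3.
R4 ← R4 + 1667/19·R3.
R5 ← R5 + 1345/19·R3.
R4 ← R4 / (-108671/337).
R1 ← R1 + 9718/337·R4.
R2 ← R2 + 5508/337·R4.
R3 ← R3 + 1538/337·R4.
R5 ← R5 + 96352/337·R4.
R5 ← R5 / (-1935437/108671).
R1 ← R1 + 138830/108671·R5.
R2 ← R2 + 178009/108671·R5.
R3 ← R3 − 7550/108671·R5.
R4 ← R4 + 31272/108671·R5.
Reading off the reduced rows gives x_1 = -4/5, x_2 = -1/4, x_3 = -5/3, x_4 = 1/2, x_5 = 4/3.

x_1 = -4/5, x_2 = -1/4, x_3 = -5/3, x_4 = 1/2, x_5 = 4/3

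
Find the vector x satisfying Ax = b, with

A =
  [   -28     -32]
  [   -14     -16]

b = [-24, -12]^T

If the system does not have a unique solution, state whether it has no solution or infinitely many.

Row-reduce:
R1 ← R1 / (-28).
R2 ← R2 + 14·R1.
Rank is 1 with 2 unknowns, leaving x_2 free.

infinitely many solutions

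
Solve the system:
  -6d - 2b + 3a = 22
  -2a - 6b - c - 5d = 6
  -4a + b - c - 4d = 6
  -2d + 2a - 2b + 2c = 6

Row-reduce the augmented matrix:
R1 ← R1 / (3).
R2 ← R2 + 2·R1.
R3 ← R3 + 4·R1.
R4 ← R4 − 2·R1.
R2 ← R2 / (-22/3).
R1 ← R1 + 2/3·R2.
R3 ← R3 + 5/3·R2.
R4 ← R4 + 2/3·R2.
R3 ← R3 / (-17/22).
R1 ← R1 − 1/11·R3.
R2 ← R2 − 3/22·R3.
R4 ← R4 − 23/11·R3.
R4 ← R4 / (-410/17).
R1 ← R1 + 40/17·R4.
R2 ← R2 + 9/17·R4.
R3 ← R3 − 219/17·R4.
Reading off the reduced rows gives a = 2, b = 1, c = -1, d = -3.

a = 2, b = 1, c = -1, d = -3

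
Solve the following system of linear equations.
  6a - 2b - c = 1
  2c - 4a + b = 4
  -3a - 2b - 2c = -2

a = 0, b = -2, c = 3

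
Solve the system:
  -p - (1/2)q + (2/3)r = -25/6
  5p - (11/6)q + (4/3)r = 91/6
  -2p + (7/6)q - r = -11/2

infinitely many solutions

Row-reduce:
R1 ← R1 / (-1).
R2 ← R2 − 5·R1.
R3 ← R3 + 2·R1.
R2 ← R2 / (-13/3).
R1 ← R1 − 1/2·R2.
R3 ← R3 − 13/6·R2.
Rank is 2 with 3 unknowns, leaving r free.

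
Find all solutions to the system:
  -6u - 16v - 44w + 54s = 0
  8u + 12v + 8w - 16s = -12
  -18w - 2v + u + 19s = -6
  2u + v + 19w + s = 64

infinitely many solutions

Row-reduce:
R1 ← R1 / (-6).
R2 ← R2 − 8·R1.
R3 ← R3 − 1·R1.
R4 ← R4 − 2·R1.
R2 ← R2 / (-28/3).
R1 ← R1 − 8/3·R2.
R3 ← R3 + 14/3·R2.
R4 ← R4 + 13/3·R2.
Swap R3 and R4.
R3 ← R3 / (195/7).
R1 ← R1 + 50/7·R3.
R2 ← R2 − 38/7·R3.
Rank is 3 with 4 unknowns, leaving s free.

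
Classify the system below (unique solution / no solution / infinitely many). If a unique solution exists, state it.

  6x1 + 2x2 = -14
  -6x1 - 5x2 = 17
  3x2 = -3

x1 = -2, x2 = -1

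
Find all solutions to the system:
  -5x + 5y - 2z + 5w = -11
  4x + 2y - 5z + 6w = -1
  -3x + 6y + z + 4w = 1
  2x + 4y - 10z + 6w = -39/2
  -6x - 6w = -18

no solution

Row-reduce:
R1 ← R1 / (-5).
R2 ← R2 − 4·R1.
R3 ← R3 + 3·R1.
R4 ← R4 − 2·R1.
R5 ← R5 + 6·R1.
R2 ← R2 / (6).
R1 ← R1 + 1·R2.
R3 ← R3 − 3·R2.
R4 ← R4 − 6·R2.
R5 ← R5 + 6·R2.
R3 ← R3 / (11/2).
R1 ← R1 + 7/10·R3.
R2 ← R2 + 11/10·R3.
R4 ← R4 + 21/5·R3.
R5 ← R5 + 21/5·R3.
R4 ← R4 / (-278/55).
R1 ← R1 − 26/165·R4.
R2 ← R2 − 13/15·R4.
R3 ← R3 + 8/11·R4.
R5 ← R5 + 278/55·R4.
Row 5 reduces to 0 = -1/2, a contradiction. The system is inconsistent.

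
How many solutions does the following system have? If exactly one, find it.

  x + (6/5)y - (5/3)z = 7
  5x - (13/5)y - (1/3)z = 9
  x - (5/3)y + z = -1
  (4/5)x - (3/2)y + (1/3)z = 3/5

no solution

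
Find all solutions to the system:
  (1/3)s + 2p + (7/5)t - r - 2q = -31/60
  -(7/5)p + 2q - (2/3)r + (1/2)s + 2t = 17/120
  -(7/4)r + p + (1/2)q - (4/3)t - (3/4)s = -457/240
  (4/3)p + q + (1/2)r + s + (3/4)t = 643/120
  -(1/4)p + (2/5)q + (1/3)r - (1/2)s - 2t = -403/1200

Row-reduce the augmented matrix:
R1 ← R1 / (2).
R2 ← R2 + 7/5·R1.
R3 ← R3 − 1·R1.
R4 ← R4 − 4/3·R1.
R5 ← R5 + 1/4·R1.
R2 ← R2 / (3/5).
R1 ← R1 + 1·R2.
R3 ← R3 − 3/2·R2.
R4 ← R4 − 7/3·R2.
R5 ← R5 − 3/20·R2.
R3 ← R3 / (13/6).
R1 ← R1 + 25/9·R3.
R2 ← R2 + 41/18·R3.
R4 ← R4 − 175/27·R3.
R5 ← R5 − 11/20·R3.
R4 ← R4 / (4319/702).
R1 ← R1 + 250/117·R4.
R2 ← R2 + 781/468·R4.
R3 ← R3 + 33/26·R4.
R5 ← R5 − 11/195·R4.
R5 ← R5 / (-815939/2591400).
R1 ← R1 + 6283/8638·R5.
R2 ← R2 + 259783/518280·R5.
R3 ← R3 + 16465/17276·R5.
R4 ← R4 − 116509/43190·R5.
Reading off the reduced rows gives p = 7/4, q = 7/5, r = 2, s = 1/4, t = 1/2.

p = 7/4, q = 7/5, r = 2, s = 1/4, t = 1/2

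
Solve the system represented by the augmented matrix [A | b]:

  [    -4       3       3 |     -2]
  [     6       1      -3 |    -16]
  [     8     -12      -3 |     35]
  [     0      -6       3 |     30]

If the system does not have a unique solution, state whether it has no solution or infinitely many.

no solution

Row-reduce:
R1 ← R1 / (-4).
R2 ← R2 − 6·R1.
R3 ← R3 − 8·R1.
R2 ← R2 / (11/2).
R1 ← R1 + 3/4·R2.
R3 ← R3 + 6·R2.
R4 ← R4 + 6·R2.
R3 ← R3 / (51/11).
R1 ← R1 + 6/11·R3.
R2 ← R2 − 3/11·R3.
R4 ← R4 − 51/11·R3.
Row 4 reduces to 0 = -1, a contradiction. The system is inconsistent.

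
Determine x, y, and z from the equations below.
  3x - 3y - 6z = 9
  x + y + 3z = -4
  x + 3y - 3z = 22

x = 1, y = 4, z = -3

Row-reduce the augmented matrix:
R1 ← R1 / (3).
R2 ← R2 − 1·R1.
R3 ← R3 − 1·R1.
R2 ← R2 / (2).
R1 ← R1 + 1·R2.
R3 ← R3 − 4·R2.
R3 ← R3 / (-11).
R1 ← R1 − 1/2·R3.
R2 ← R2 − 5/2·R3.
Reading off the reduced rows gives x = 1, y = 4, z = -3.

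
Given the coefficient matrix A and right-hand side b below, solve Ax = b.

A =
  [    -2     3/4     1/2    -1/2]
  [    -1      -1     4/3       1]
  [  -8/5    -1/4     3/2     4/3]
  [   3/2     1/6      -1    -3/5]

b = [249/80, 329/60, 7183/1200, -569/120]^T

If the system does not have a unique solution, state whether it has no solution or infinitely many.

Row-reduce the augmented matrix:
R1 ← R1 / (-2).
R2 ← R2 + 1·R1.
R3 ← R3 + 8/5·R1.
R4 ← R4 − 3/2·R1.
R2 ← R2 / (-11/8).
R1 ← R1 + 3/8·R2.
R3 ← R3 + 17/20·R2.
R4 ← R4 − 35/48·R2.
R3 ← R3 / (71/165).
R1 ← R1 + 6/11·R3.
R2 ← R2 + 26/33·R3.
R4 ← R4 + 5/99·R3.
R4 ← R4 / (-637/3195).
R1 ← R1 − 80/71·R4.
R2 ← R2 − 181/213·R4.
R3 ← R3 − 317/142·R4.
Reading off the reduced rows gives x_1 = -12/5, x_2 = -7/4, x_3 = 1/4, x_4 = 1.

x_1 = -12/5, x_2 = -7/4, x_3 = 1/4, x_4 = 1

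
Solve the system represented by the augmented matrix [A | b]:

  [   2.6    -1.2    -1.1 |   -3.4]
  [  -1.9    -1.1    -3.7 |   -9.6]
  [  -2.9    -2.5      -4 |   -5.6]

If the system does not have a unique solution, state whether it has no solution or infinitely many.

Row-reduce the augmented matrix:
R1 ← R1 / (13/5).
R2 ← R2 + 19/10·R1.
R3 ← R3 + 29/10·R1.
R2 ← R2 / (-257/130).
R1 ← R1 + 6/13·R2.
R3 ← R3 + 499/130·R2.
R3 ← R3 / (9041/2570).
R1 ← R1 − 323/514·R3.
R2 ← R2 − 1171/514·R3.
Reading off the reduced rows gives x_1 = -1, x_2 = -3, x_3 = 4.

x_1 = -1, x_2 = -3, x_3 = 4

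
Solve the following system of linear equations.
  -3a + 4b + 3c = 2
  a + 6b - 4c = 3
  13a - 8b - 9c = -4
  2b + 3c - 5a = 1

Row-reduce the augmented matrix:
R1 ← R1 / (-3).
R2 ← R2 − 1·R1.
R3 ← R3 − 13·R1.
R4 ← R4 + 5·R1.
R2 ← R2 / (22/3).
R1 ← R1 + 4/3·R2.
R3 ← R3 − 28/3·R2.
R4 ← R4 + 14/3·R2.
R3 ← R3 / (86/11).
R1 ← R1 + 17/11·R3.
R2 ← R2 + 9/22·R3.
R4 ← R4 + 43/11·R3.
R4 reduces to 0 = 0, so the extra equation is consistent.
Reading off the reduced rows gives a = 0, b = 1/2, c = 0.

a = 0, b = 1/2, c = 0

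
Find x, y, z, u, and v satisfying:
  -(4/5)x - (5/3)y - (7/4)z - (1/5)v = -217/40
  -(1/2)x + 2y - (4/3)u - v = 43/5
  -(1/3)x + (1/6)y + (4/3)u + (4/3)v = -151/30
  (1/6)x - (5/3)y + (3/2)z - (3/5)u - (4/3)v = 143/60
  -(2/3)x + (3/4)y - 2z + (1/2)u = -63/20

x = 0, y = 9/5, z = 3/2, u = -3, v = -1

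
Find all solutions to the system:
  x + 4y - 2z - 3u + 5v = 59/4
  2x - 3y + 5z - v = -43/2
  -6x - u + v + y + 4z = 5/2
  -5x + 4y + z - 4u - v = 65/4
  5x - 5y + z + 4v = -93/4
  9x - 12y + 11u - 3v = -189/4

x = -5/4, y = 3, z = -2, u = 0, v = 0

Row-reduce the augmented matrix:
R2 ← R2 − 2·R1.
R3 ← R3 + 6·R1.
R4 ← R4 + 5·R1.
R5 ← R5 − 5·R1.
R6 ← R6 − 9·R1.
R2 ← R2 / (-11).
R1 ← R1 − 4·R2.
R3 ← R3 − 25·R2.
R4 ← R4 − 24·R2.
R5 ← R5 + 25·R2.
R6 ← R6 + 48·R2.
R3 ← R3 / (137/11).
R1 ← R1 − 14/11·R3.
R2 ← R2 + 9/11·R3.
R4 ← R4 − 117/11·R3.
R5 ← R5 + 104/11·R3.
R6 ← R6 + 234/11·R3.
R4 ← R4 / (-182/137).
R1 ← R1 + 37/137·R4.
R2 ← R2 + 123/137·R4.
R3 ← R3 + 59/137·R4.
R5 ← R5 + 371/137·R4.
R6 ← R6 − 364/137·R4.
R5 ← R5 / (19).
R1 ← R1 − 10/7·R5.
R2 ← R2 − 34/7·R5.
R3 ← R3 − 15/7·R5.
R4 ← R4 − 27/7·R5.
R6 reduces to 0 = 0, so the extra equation is consistent.
Reading off the reduced rows gives x = -5/4, y = 3, z = -2, u = 0, v = 0.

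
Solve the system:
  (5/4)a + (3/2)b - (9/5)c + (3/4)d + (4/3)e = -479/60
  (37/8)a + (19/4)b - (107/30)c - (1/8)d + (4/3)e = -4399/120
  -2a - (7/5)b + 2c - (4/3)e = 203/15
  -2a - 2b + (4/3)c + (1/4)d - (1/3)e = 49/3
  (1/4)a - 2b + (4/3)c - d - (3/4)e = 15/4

infinitely many solutions

Row-reduce:
R1 ← R1 / (5/4).
R2 ← R2 − 37/8·R1.
R3 ← R3 + 2·R1.
R4 ← R4 + 2·R1.
R5 ← R5 − 1/4·R1.
R2 ← R2 / (-4/5).
R1 ← R1 − 6/5·R2.
R3 ← R3 − 1·R2.
R4 ← R4 − 2/5·R2.
R5 ← R5 + 23/10·R2.
R3 ← R3 / (224/75).
R1 ← R1 − 16/5·R3.
R2 ← R2 + 58/15·R3.
R5 ← R5 + 36/5·R3.
Swap R4 and R5.
R4 ← R4 / (601/448).
R1 ← R1 + 129/112·R4.
R2 ← R2 − 435/896·R4.
R3 ← R3 + 1455/1792·R4.
Rank is 4 with 5 unknowns, leaving e free.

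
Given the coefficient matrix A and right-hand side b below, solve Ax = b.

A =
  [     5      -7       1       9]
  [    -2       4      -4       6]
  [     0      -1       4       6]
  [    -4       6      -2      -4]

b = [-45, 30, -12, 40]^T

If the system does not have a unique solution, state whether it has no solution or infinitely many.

Row-reduce:
R1 ← R1 / (5).
R2 ← R2 + 2·R1.
R4 ← R4 + 4·R1.
R2 ← R2 / (6/5).
R1 ← R1 + 7/5·R2.
R3 ← R3 + 1·R2.
R4 ← R4 − 2/5·R2.
R1 ← R1 + 4·R3.
R2 ← R2 + 3·R3.
Rank is 3 with 4 unknowns, leaving x_4 free.

infinitely many solutions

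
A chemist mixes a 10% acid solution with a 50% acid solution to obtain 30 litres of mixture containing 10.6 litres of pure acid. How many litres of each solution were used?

litres of solution A: 11, litres of solution B: 19

Let a = litres of solution A, b = litres of solution B.
  a + b = 30
  (1/10)a + (1/2)b = 53/5
Row-reduce the augmented matrix:
R2 ← R2 − 1/10·R1.
R2 ← R2 / (2/5).
R1 ← R1 − 1·R2.
Reading off the reduced rows gives a = 11, b = 19.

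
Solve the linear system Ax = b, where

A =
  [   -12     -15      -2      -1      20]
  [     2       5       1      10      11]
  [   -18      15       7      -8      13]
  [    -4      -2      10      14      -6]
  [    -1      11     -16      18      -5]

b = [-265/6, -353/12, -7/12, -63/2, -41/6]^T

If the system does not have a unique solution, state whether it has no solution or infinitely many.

x_1 = 1/2, x_2 = 1, x_3 = -3/4, x_4 = -2, x_5 = -4/3

Row-reduce the augmented matrix:
R1 ← R1 / (-12).
R2 ← R2 − 2·R1.
R3 ← R3 + 18·R1.
R4 ← R4 + 4·R1.
R5 ← R5 + 1·R1.
R2 ← R2 / (5/2).
R1 ← R1 − 5/4·R2.
R3 ← R3 − 75/2·R2.
R4 ← R4 − 3·R2.
R5 ← R5 − 49/4·R2.
Swap R3 and R4.
R3 ← R3 / (148/15).
R1 ← R1 + 1/6·R3.
R2 ← R2 − 4/15·R3.
R5 ← R5 + 191/10·R3.
R4 ← R4 / (-154).
R1 ← R1 + 709/148·R4.
R2 ← R2 − 143/37·R4.
R3 ← R3 − 19/74·R4.
R5 ← R5 + 3729/148·R4.
R5 ← R5 / (-50121/518).
R1 ← R1 + 12085/5698·R5.
R2 ← R2 − 186/259·R5.
R3 ← R3 + 9726/2849·R5.
R4 ← R4 − 116/77·R5.
Reading off the reduced rows gives x_1 = 1/2, x_2 = 1, x_3 = -3/4, x_4 = -2, x_5 = -4/3.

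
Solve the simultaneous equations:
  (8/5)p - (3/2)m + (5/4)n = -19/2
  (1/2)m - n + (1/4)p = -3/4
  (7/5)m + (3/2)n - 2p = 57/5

Row-reduce the augmented matrix:
R1 ← R1 / (-3/2).
R2 ← R2 − 1/2·R1.
R3 ← R3 − 7/5·R1.
R2 ← R2 / (-7/12).
R1 ← R1 + 5/6·R2.
R3 ← R3 − 8/3·R2.
R3 ← R3 / (538/175).
R1 ← R1 + 153/70·R3.
R2 ← R2 + 47/35·R3.
Reading off the reduced rows gives m = 1, n = 0, p = -5.

m = 1, n = 0, p = -5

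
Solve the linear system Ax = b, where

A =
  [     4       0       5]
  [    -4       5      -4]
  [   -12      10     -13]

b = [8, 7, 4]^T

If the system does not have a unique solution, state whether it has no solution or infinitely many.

Row-reduce:
R1 ← R1 / (4).
R2 ← R2 + 4·R1.
R3 ← R3 + 12·R1.
R2 ← R2 / (5).
R3 ← R3 − 10·R2.
Row 3 reduces to 0 = -2, a contradiction. The system is inconsistent.

no solution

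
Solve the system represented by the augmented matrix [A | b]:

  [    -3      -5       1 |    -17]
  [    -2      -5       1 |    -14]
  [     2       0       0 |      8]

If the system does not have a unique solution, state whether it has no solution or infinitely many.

no solution

Row-reduce:
R1 ← R1 / (-3).
R2 ← R2 + 2·R1.
R3 ← R3 − 2·R1.
R2 ← R2 / (-5/3).
R1 ← R1 − 5/3·R2.
R3 ← R3 + 10/3·R2.
Row 3 reduces to 0 = 2, a contradiction. The system is inconsistent.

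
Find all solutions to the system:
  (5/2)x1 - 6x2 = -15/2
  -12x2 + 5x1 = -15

infinitely many solutions

Row-reduce:
R1 ← R1 / (5/2).
R2 ← R2 − 5·R1.
Rank is 1 with 2 unknowns, leaving x2 free.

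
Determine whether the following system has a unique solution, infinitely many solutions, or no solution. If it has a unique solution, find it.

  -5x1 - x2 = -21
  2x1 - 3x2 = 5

x1 = 4, x2 = 1

From equation 1: x2 = 21 − 5·x1.
Substitute into equation 2 and solve: x1 = 4.
Then x2 = 1.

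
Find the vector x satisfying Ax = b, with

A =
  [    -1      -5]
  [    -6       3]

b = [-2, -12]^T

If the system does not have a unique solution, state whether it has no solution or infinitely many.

x_1 = 2, x_2 = 0

Row-reduce the augmented matrix:
R1 ← R1 / (-1).
R2 ← R2 + 6·R1.
R2 ← R2 / (33).
R1 ← R1 − 5·R2.
Reading off the reduced rows gives x_1 = 2, x_2 = 0.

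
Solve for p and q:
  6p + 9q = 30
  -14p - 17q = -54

Row-reduce the augmented matrix:
R1 ← R1 / (6).
R2 ← R2 + 14·R1.
R2 ← R2 / (4).
R1 ← R1 − 3/2·R2.
Reading off the reduced rows gives p = -1, q = 4.

p = -1, q = 4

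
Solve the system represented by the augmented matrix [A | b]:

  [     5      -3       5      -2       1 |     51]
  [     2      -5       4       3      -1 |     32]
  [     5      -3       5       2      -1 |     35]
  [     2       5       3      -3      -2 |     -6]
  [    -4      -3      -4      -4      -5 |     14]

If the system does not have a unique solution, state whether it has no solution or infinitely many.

x_1 = 3, x_2 = -6, x_3 = 2, x_4 = -4, x_5 = 0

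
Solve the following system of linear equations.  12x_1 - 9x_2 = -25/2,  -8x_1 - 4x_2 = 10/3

x_1 = -2/3, x_2 = 1/2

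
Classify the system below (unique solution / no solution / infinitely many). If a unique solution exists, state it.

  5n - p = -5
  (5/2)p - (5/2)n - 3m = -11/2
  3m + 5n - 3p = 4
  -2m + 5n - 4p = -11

Row-reduce:
Swap R1 and R2.
R1 ← R1 / (-3).
R3 ← R3 − 3·R1.
R4 ← R4 + 2·R1.
R2 ← R2 / (5).
R1 ← R1 − 5/6·R2.
R3 ← R3 − 5/2·R2.
R4 ← R4 − 20/3·R2.
Swap R3 and R4.
R3 ← R3 / (-13/3).
R1 ← R1 + 2/3·R3.
R2 ← R2 + 1/5·R3.
Row 4 reduces to 0 = 1, a contradiction. The system is inconsistent.

no solution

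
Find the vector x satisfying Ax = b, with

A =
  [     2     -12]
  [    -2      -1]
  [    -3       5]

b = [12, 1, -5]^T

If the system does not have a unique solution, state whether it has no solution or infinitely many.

x_1 = 0, x_2 = -1

Row-reduce the augmented matrix:
R1 ← R1 / (2).
R2 ← R2 + 2·R1.
R3 ← R3 + 3·R1.
R2 ← R2 / (-13).
R1 ← R1 + 6·R2.
R3 ← R3 + 13·R2.
R3 reduces to 0 = 0, so the extra equation is consistent.
Reading off the reduced rows gives x_1 = 0, x_2 = -1.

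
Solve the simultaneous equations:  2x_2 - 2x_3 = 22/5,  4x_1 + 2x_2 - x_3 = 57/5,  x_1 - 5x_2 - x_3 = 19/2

Row-reduce the augmented matrix:
Swap R1 and R2.
R1 ← R1 / (4).
R3 ← R3 − 1·R1.
R2 ← R2 / (2).
R1 ← R1 − 1/2·R2.
R3 ← R3 + 11/2·R2.
R3 ← R3 / (-25/4).
R1 ← R1 − 1/4·R3.
R2 ← R2 + 1·R3.
Reading off the reduced rows gives x_1 = 5/2, x_2 = -4/5, x_3 = -3.

x_1 = 5/2, x_2 = -4/5, x_3 = -3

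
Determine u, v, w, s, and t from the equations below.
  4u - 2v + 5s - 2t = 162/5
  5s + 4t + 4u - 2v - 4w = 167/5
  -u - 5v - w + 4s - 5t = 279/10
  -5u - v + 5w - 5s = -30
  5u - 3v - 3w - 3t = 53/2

Row-reduce the augmented matrix:
R1 ← R1 / (4).
R2 ← R2 − 4·R1.
R3 ← R3 + 1·R1.
R4 ← R4 + 5·R1.
R5 ← R5 − 5·R1.
Swap R2 and R3.
R2 ← R2 / (-11/2).
R1 ← R1 + 1/2·R2.
R4 ← R4 + 7/2·R2.
R5 ← R5 + 1/2·R2.
R3 ← R3 / (-4).
R1 ← R1 − 1/11·R3.
R2 ← R2 − 2/11·R3.
R4 ← R4 − 62/11·R3.
R5 ← R5 + 32/11·R3.
R4 ← R4 / (-23/11).
R1 ← R1 − 17/22·R4.
R2 ← R2 + 21/22·R4.
R5 ← R5 + 74/11·R4.
R5 ← R5 / (-800/23).
R1 ← R1 − 167/46·R5.
R2 ← R2 + 70/23·R5.
R3 ← R3 + 3/2·R5.
R4 ← R4 + 104/23·R5.
Reading off the reduced rows gives u = 13/5, v = -3, w = -1, s = 3, t = -1/2.

u = 13/5, v = -3, w = -1, s = 3, t = -1/2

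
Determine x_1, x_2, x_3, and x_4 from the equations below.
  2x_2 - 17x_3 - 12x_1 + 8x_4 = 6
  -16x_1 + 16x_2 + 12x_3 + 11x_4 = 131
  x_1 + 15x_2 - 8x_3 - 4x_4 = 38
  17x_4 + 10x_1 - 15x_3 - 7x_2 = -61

x_1 = -2, x_2 = 4, x_3 = 2, x_4 = 1

Row-reduce the augmented matrix:
R1 ← R1 / (-12).
R2 ← R2 + 16·R1.
R3 ← R3 − 1·R1.
R4 ← R4 − 10·R1.
R2 ← R2 / (40/3).
R1 ← R1 + 1/6·R2.
R3 ← R3 − 91/6·R2.
R4 ← R4 + 16/3·R2.
R3 ← R3 / (-977/20).
R1 ← R1 − 37/20·R3.
R2 ← R2 − 13/5·R3.
R4 ← R4 + 153/10·R3.
R4 ← R4 / (195109/7816).
R1 ← R1 + 6277/7816·R4.
R2 ← R2 + 1349/7816·R4.
R3 ← R3 − 297/3908·R4.
Reading off the reduced rows gives x_1 = -2, x_2 = 4, x_3 = 2, x_4 = 1.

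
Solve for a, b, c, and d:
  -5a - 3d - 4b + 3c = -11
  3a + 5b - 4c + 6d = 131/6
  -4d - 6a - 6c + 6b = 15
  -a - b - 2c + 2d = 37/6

a = -1, b = 3/2, c = -4/3, d = 2

Row-reduce the augmented matrix:
R1 ← R1 / (-5).
R2 ← R2 − 3·R1.
R3 ← R3 + 6·R1.
R4 ← R4 + 1·R1.
R2 ← R2 / (13/5).
R1 ← R1 − 4/5·R2.
R3 ← R3 − 54/5·R2.
R4 ← R4 + 1/5·R2.
R3 ← R3 / (-6/13).
R1 ← R1 − 1/13·R3.
R2 ← R2 + 11/13·R3.
R4 ← R4 + 36/13·R3.
R4 ← R4 / (110).
R1 ← R1 + 11/3·R4.
R2 ← R2 − 103/3·R4.
R3 ← R3 − 116/3·R4.
Reading off the reduced rows gives a = -1, b = 3/2, c = -4/3, d = 2.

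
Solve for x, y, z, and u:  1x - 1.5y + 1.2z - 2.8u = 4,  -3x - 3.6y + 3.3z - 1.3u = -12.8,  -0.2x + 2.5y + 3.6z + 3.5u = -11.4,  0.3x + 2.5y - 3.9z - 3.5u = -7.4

x = 6, y = -4, z = -2, u = 2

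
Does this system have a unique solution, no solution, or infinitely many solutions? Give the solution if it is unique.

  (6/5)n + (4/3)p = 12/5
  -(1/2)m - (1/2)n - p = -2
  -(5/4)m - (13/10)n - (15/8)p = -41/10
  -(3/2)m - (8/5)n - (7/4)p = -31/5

no solution

Row-reduce:
Swap R1 and R2.
R1 ← R1 / (-1/2).
R3 ← R3 + 5/4·R1.
R4 ← R4 + 3/2·R1.
R2 ← R2 / (6/5).
R1 ← R1 − 1·R2.
R3 ← R3 + 1/20·R2.
R4 ← R4 + 1/10·R2.
R3 ← R3 / (49/72).
R1 ← R1 − 8/9·R3.
R2 ← R2 − 10/9·R3.
R4 ← R4 − 49/36·R3.
Row 4 reduces to 0 = -2, a contradiction. The system is inconsistent.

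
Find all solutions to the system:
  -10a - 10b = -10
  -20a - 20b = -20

infinitely many solutions

Row-reduce:
R1 ← R1 / (-10).
R2 ← R2 + 20·R1.
Rank is 1 with 2 unknowns, leaving b free.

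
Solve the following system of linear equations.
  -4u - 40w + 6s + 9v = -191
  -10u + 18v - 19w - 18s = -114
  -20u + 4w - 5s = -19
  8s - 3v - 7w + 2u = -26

Row-reduce:
R1 ← R1 / (-4).
R2 ← R2 + 10·R1.
R3 ← R3 + 20·R1.
R4 ← R4 − 2·R1.
R2 ← R2 / (-9/2).
R1 ← R1 + 9/4·R2.
R3 ← R3 + 45·R2.
R4 ← R4 − 3/2·R2.
R3 ← R3 / (-606).
R1 ← R1 + 61/2·R3.
R2 ← R2 + 18·R3.
Row 4 reduces to 0 = -1/3, a contradiction. The system is inconsistent.

no solution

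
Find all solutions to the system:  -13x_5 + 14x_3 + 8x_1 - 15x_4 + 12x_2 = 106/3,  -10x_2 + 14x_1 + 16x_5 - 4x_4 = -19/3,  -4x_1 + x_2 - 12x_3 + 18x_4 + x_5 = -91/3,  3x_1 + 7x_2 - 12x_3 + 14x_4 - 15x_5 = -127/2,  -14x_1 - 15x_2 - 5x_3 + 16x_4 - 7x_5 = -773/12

x_1 = -3/2, x_2 = 3, x_3 = 11/4, x_4 = -1/2, x_5 = 8/3

Row-reduce the augmented matrix:
R1 ← R1 / (8).
R2 ← R2 − 14·R1.
R3 ← R3 + 4·R1.
R4 ← R4 − 3·R1.
R5 ← R5 + 14·R1.
R2 ← R2 / (-31).
R1 ← R1 − 3/2·R2.
R3 ← R3 − 7·R2.
R4 ← R4 − 5/2·R2.
R5 ← R5 − 6·R2.
R3 ← R3 / (-653/62).
R1 ← R1 − 35/62·R3.
R2 ← R2 − 49/62·R3.
R4 ← R4 + 596/31·R3.
R5 ← R5 − 915/62·R3.
R4 ← R4 / (-4518/653).
R1 ← R1 − 22/653·R4.
R2 ← R2 − 292/653·R4.
R3 ← R3 + 1925/1306·R4.
R5 ← R5 − 20647/1306·R4.
R5 ← R5 / (-142307/3012).
R1 ← R1 − 272/753·R5.
R2 ← R2 + 1387/753·R5.
R3 ← R3 − 7369/3012·R5.
R4 ← R4 − 2815/1506·R5.
Reading off the reduced rows gives x_1 = -3/2, x_2 = 3, x_3 = 11/4, x_4 = -1/2, x_5 = 8/3.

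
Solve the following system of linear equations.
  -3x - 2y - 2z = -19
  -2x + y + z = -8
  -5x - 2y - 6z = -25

x = 5, y = 3, z = -1

Row-reduce the augmented matrix:
R1 ← R1 / (-3).
R2 ← R2 + 2·R1.
R3 ← R3 + 5·R1.
R2 ← R2 / (7/3).
R1 ← R1 − 2/3·R2.
R3 ← R3 − 4/3·R2.
R3 ← R3 / (-4).
R2 ← R2 − 1·R3.
Reading off the reduced rows gives x = 5, y = 3, z = -1.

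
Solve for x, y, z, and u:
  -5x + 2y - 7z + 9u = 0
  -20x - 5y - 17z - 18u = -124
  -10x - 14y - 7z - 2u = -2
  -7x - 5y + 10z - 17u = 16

Row-reduce the augmented matrix:
R1 ← R1 / (-5).
R2 ← R2 + 20·R1.
R3 ← R3 + 10·R1.
R4 ← R4 + 7·R1.
R2 ← R2 / (-13).
R1 ← R1 + 2/5·R2.
R3 ← R3 + 18·R2.
R4 ← R4 + 39/5·R2.
R3 ← R3 / (-107/13).
R1 ← R1 − 69/65·R3.
R2 ← R2 + 11/13·R3.
R4 ← R4 − 66/5·R3.
R4 ← R4 / (9698/107).
R1 ← R1 − 741/107·R4.
R2 ← R2 + 158/107·R4.
R3 ← R3 + 712/107·R4.
Reading off the reduced rows gives x = -2, y = -2, z = 6, u = 4.

x = -2, y = -2, z = 6, u = 4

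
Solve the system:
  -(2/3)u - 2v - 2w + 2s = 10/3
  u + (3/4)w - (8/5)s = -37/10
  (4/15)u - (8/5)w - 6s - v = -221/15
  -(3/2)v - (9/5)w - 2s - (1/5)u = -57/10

infinitely many solutions

Row-reduce:
R1 ← R1 / (-2/3).
R2 ← R2 − 1·R1.
R3 ← R3 − 4/15·R1.
R4 ← R4 + 1/5·R1.
R2 ← R2 / (-3).
R1 ← R1 − 3·R2.
R3 ← R3 + 9/5·R2.
R4 ← R4 + 9/10·R2.
R3 ← R3 / (-21/20).
R1 ← R1 − 3/4·R3.
R2 ← R2 − 3/4·R3.
R4 ← R4 + 21/40·R3.
Rank is 3 with 4 unknowns, leaving s free.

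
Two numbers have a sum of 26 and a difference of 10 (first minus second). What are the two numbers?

Let x = first number, y = second number.
  x + y = 26
  x - y = 10
From equation 1: x = 26 − y.
Substitute into equation 2 and solve: y = 8.
Then x = 18.

first number: 18, second number: 8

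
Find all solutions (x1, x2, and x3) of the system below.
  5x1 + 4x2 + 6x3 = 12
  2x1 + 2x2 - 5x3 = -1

Row-reduce:
R1 ← R1 / (5).
R2 ← R2 − 2·R1.
R2 ← R2 / (2/5).
R1 ← R1 − 4/5·R2.
Rank is 2 with 3 unknowns, leaving x3 free.

infinitely many solutions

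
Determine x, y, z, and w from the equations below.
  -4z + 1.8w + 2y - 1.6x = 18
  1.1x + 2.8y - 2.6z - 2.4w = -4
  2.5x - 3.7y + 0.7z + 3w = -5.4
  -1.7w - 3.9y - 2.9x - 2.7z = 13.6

Row-reduce the augmented matrix:
R1 ← R1 / (-8/5).
R2 ← R2 − 11/10·R1.
R3 ← R3 − 5/2·R1.
R4 ← R4 + 29/10·R1.
R2 ← R2 / (167/40).
R1 ← R1 + 5/4·R2.
R3 ← R3 + 23/40·R2.
R4 ← R4 + 301/40·R2.
R3 ← R3 / (-10499/1670).
R1 ← R1 − 150/167·R3.
R2 ← R2 + 214/167·R3.
R4 ← R4 + 1701/334·R3.
R4 ← R4 / (-1221733/104990).
R1 ← R1 + 6987/10499·R4.
R2 ← R2 + 30039/20998·R4.
R3 ← R3 + 18879/20998·R4.
Reading off the reduced rows gives x = -4, y = 0, z = -2, w = 2.

x = -4, y = 0, z = -2, w = 2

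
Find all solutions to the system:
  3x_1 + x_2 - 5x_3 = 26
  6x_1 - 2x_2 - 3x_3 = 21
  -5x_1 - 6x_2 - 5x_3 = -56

Row-reduce the augmented matrix:
R1 ← R1 / (3).
R2 ← R2 − 6·R1.
R3 ← R3 + 5·R1.
R2 ← R2 / (-4).
R1 ← R1 − 1/3·R2.
R3 ← R3 + 13/3·R2.
R3 ← R3 / (-251/12).
R1 ← R1 + 13/12·R3.
R2 ← R2 + 7/4·R3.
Reading off the reduced rows gives x_1 = 5, x_2 = 6, x_3 = -1.

x_1 = 5, x_2 = 6, x_3 = -1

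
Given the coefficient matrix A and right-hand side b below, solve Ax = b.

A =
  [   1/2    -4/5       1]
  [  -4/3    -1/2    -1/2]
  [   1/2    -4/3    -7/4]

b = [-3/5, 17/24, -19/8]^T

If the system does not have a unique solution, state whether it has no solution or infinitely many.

x_1 = -1, x_2 = 3/4, x_3 = 1/2

Row-reduce the augmented matrix:
R1 ← R1 / (1/2).
R2 ← R2 + 4/3·R1.
R3 ← R3 − 1/2·R1.
R2 ← R2 / (-79/30).
R1 ← R1 + 8/5·R2.
R3 ← R3 + 8/15·R2.
R3 ← R3 / (-3023/948).
R1 ← R1 − 54/79·R3.
R2 ← R2 + 65/79·R3.
Reading off the reduced rows gives x_1 = -1, x_2 = 3/4, x_3 = 1/2.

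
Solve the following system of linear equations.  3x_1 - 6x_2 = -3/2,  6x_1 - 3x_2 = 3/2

Row-reduce the augmented matrix:
R1 ← R1 / (3).
R2 ← R2 − 6·R1.
R2 ← R2 / (9).
R1 ← R1 + 2·R2.
Reading off the reduced rows gives x_1 = 1/2, x_2 = 1/2.

x_1 = 1/2, x_2 = 1/2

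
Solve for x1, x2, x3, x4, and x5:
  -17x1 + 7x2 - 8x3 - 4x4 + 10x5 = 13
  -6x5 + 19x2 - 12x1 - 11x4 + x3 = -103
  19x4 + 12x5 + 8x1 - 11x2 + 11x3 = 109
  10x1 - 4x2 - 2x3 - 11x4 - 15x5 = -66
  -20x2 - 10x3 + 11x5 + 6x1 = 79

Row-reduce the augmented matrix:
R1 ← R1 / (-17).
R2 ← R2 + 12·R1.
R3 ← R3 − 8·R1.
R4 ← R4 − 10·R1.
R5 ← R5 − 6·R1.
R2 ← R2 / (239/17).
R1 ← R1 + 7/17·R2.
R3 ← R3 + 131/17·R2.
R4 ← R4 − 2/17·R2.
R5 ← R5 + 298/17·R2.
R3 ← R3 / (2600/239).
R1 ← R1 − 159/239·R3.
R2 ← R2 − 113/239·R3.
R4 ← R4 + 1616/239·R3.
R5 ← R5 + 1084/239·R3.
R4 ← R4 / (-353/65).
R1 ← R1 + 101/130·R4.
R2 ← R2 + 147/130·R4.
R3 ← R3 − 151/130·R4.
R5 ← R5 + 412/65·R4.
R5 ← R5 / (10264/1765).
R1 ← R1 + 7871/7060·R5.
R2 ← R2 + 4969/7060·R5.
R3 ← R3 − 311/1412·R5.
R4 ← R4 − 999/1765·R5.
Reading off the reduced rows gives x1 = -5, x2 = -6, x3 = 0, x4 = 5, x5 = -1.

x1 = -5, x2 = -6, x3 = 0, x4 = 5, x5 = -1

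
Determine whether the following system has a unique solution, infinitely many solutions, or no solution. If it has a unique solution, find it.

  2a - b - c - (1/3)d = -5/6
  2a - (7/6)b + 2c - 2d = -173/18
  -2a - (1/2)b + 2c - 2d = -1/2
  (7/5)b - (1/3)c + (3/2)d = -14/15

a = -8/3, b = -7/3, c = -5/2, d = 1

Row-reduce the augmented matrix:
R1 ← R1 / (2).
R2 ← R2 − 2·R1.
R3 ← R3 + 2·R1.
R2 ← R2 / (-1/6).
R1 ← R1 + 1/2·R2.
R3 ← R3 + 3/2·R2.
R4 ← R4 − 7/5·R2.
R3 ← R3 / (-26).
R1 ← R1 + 19/2·R3.
R2 ← R2 + 18·R3.
R4 ← R4 − 373/15·R3.
R4 ← R4 / (-451/1170).
R1 ← R1 − 8/39·R4.
R2 ← R2 − 16/13·R4.
R3 ← R3 + 19/39·R4.
Reading off the reduced rows gives a = -8/3, b = -7/3, c = -5/2, d = 1.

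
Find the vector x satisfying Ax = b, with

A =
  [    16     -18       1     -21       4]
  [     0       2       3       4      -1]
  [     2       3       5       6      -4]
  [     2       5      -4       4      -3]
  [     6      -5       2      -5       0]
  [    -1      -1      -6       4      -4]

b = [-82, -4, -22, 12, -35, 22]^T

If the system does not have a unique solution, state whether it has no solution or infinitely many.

no solution

Row-reduce:
R1 ← R1 / (16).
R3 ← R3 − 2·R1.
R4 ← R4 − 2·R1.
R5 ← R5 − 6·R1.
R6 ← R6 + 1·R1.
R2 ← R2 / (2).
R1 ← R1 + 9/8·R2.
R3 ← R3 − 21/4·R2.
R4 ← R4 − 29/4·R2.
R5 ← R5 − 7/4·R2.
R6 ← R6 + 17/8·R2.
R3 ← R3 / (-3).
R1 ← R1 − 7/4·R3.
R2 ← R2 − 3/2·R3.
R4 ← R4 + 15·R3.
R5 ← R5 + 1·R3.
R6 ← R6 + 11/4·R3.
R4 ← R4 / (3/2).
R1 ← R1 + 5/32·R4.
R2 ← R2 − 17/16·R4.
R3 ← R3 − 5/8·R4.
R6 ← R6 − 277/32·R4.
Swap R5 and R6.
R5 ← R5 / (-695/12).
R1 ← R1 + 5/12·R5.
R2 ← R2 + 49/6·R5.
R3 ← R3 + 10/3·R5.
R4 ← R4 − 19/3·R5.
Row 6 reduces to 0 = -1/3, a contradiction. The system is inconsistent.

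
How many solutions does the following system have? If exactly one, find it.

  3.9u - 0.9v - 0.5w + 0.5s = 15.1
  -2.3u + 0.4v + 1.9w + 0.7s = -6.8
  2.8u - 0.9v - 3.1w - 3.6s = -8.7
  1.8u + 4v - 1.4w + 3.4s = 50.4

Row-reduce the augmented matrix:
R1 ← R1 / (39/10).
R2 ← R2 + 23/10·R1.
R3 ← R3 − 14/5·R1.
R4 ← R4 − 9/5·R1.
R2 ← R2 / (-17/130).
R1 ← R1 + 3/13·R2.
R3 ← R3 + 33/130·R2.
R4 ← R4 − 287/65·R2.
R3 ← R3 / (-2987/510).
R1 ← R1 + 151/51·R3.
R2 ← R2 + 626/51·R3.
R4 ← R4 − 13522/255·R3.
R4 ← R4 / (-49490/2987).
R1 ← R1 − 4033/2987·R4.
R2 ← R2 − 14148/2987·R4.
R3 ← R3 − 3004/2987·R4.
Reading off the reduced rows gives u = 4, v = 5, w = -2, s = 6.

u = 4, v = 5, w = -2, s = 6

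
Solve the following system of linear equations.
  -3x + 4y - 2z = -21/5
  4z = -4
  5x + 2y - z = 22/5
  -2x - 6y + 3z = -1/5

x = 1, y = -4/5, z = -1

Row-reduce the augmented matrix:
R1 ← R1 / (-3).
R3 ← R3 − 5·R1.
R4 ← R4 + 2·R1.
Swap R2 and R3.
R2 ← R2 / (26/3).
R1 ← R1 + 4/3·R2.
R4 ← R4 + 26/3·R2.
R3 ← R3 / (4).
R2 ← R2 + 1/2·R3.
R4 reduces to 0 = 0, so the extra equation is consistent.
Reading off the reduced rows gives x = 1, y = -4/5, z = -1.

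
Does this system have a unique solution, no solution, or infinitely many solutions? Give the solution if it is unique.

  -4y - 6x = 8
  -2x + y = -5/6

Row-reduce the augmented matrix:
R1 ← R1 / (-6).
R2 ← R2 + 2·R1.
R2 ← R2 / (7/3).
R1 ← R1 − 2/3·R2.
Reading off the reduced rows gives x = -1/3, y = -3/2.

x = -1/3, y = -3/2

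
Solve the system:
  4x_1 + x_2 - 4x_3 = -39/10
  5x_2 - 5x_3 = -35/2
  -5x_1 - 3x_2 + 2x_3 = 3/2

x_1 = 7/5, x_2 = -3/2, x_3 = 2

Row-reduce the augmented matrix:
R1 ← R1 / (4).
R3 ← R3 + 5·R1.
R2 ← R2 / (5).
R1 ← R1 − 1/4·R2.
R3 ← R3 + 7/4·R2.
R3 ← R3 / (-19/4).
R1 ← R1 + 3/4·R3.
R2 ← R2 + 1·R3.
Reading off the reduced rows gives x_1 = 7/5, x_2 = -3/2, x_3 = 2.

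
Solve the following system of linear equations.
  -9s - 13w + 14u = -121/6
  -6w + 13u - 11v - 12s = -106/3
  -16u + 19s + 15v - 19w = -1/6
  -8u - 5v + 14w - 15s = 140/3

u = -4/3, v = 3, w = 3/2, s = -2

Row-reduce the augmented matrix:
R1 ← R1 / (14).
R2 ← R2 − 13·R1.
R3 ← R3 + 16·R1.
R4 ← R4 + 8·R1.
R2 ← R2 / (-11).
R3 ← R3 − 15·R2.
R4 ← R4 + 5·R2.
R3 ← R3 / (-3939/154).
R1 ← R1 + 13/14·R3.
R2 ← R2 + 85/154·R3.
R4 ← R4 − 587/154·R3.
R4 ← R4 / (-70621/3939).
R1 ← R1 + 236/303·R4.
R2 ← R2 − 986/3939·R4.
R3 ← R3 + 577/3939·R4.
Reading off the reduced rows gives u = -4/3, v = 3, w = 3/2, s = -2.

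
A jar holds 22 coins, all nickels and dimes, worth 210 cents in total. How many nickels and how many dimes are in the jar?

nickels: 2, dimes: 20

Let n = nickels, d = dimes.
  n + d = 22
  5n + 10d = 210
Row-reduce the augmented matrix:
R2 ← R2 − 5·R1.
R2 ← R2 / (5).
R1 ← R1 − 1·R2.
Reading off the reduced rows gives n = 2, d = 20.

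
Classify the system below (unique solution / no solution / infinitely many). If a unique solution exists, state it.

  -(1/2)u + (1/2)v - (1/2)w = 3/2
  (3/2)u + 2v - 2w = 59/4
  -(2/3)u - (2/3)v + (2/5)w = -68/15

u = 5/2, v = 5/2, w = -3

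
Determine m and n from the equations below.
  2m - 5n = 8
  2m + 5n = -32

m = -6, n = -4

Row-reduce the augmented matrix:
R1 ← R1 / (2).
R2 ← R2 − 2·R1.
R2 ← R2 / (10).
R1 ← R1 + 5/2·R2.
Reading off the reduced rows gives m = -6, n = -4.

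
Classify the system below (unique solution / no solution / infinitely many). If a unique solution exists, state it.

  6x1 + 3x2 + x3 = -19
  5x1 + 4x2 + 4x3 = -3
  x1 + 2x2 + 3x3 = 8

x1 = -3, x2 = -2, x3 = 5

Row-reduce the augmented matrix:
R1 ← R1 / (6).
R2 ← R2 − 5·R1.
R3 ← R3 − 1·R1.
R2 ← R2 / (3/2).
R1 ← R1 − 1/2·R2.
R3 ← R3 − 3/2·R2.
R3 ← R3 / (-1/3).
R1 ← R1 + 8/9·R3.
R2 ← R2 − 19/9·R3.
Reading off the reduced rows gives x1 = -3, x2 = -2, x3 = 5.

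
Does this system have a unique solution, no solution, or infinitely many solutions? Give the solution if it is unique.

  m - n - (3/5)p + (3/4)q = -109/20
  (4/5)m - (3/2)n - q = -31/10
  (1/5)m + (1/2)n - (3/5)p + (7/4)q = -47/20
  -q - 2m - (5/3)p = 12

Row-reduce:
R2 ← R2 − 4/5·R1.
R3 ← R3 − 1/5·R1.
R4 ← R4 + 2·R1.
R2 ← R2 / (-7/10).
R1 ← R1 + 1·R2.
R3 ← R3 − 7/10·R2.
R4 ← R4 + 2·R2.
Swap R3 and R4.
R3 ← R3 / (-89/21).
R1 ← R1 + 9/7·R3.
R2 ← R2 + 24/35·R3.
Rank is 3 with 4 unknowns, leaving q free.

infinitely many solutions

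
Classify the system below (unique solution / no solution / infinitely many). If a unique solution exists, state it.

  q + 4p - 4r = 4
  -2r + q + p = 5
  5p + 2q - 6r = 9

Row-reduce:
R1 ← R1 / (4).
R2 ← R2 − 1·R1.
R3 ← R3 − 5·R1.
R2 ← R2 / (3/4).
R1 ← R1 − 1/4·R2.
R3 ← R3 − 3/4·R2.
Rank is 2 with 3 unknowns, leaving r free.

infinitely many solutions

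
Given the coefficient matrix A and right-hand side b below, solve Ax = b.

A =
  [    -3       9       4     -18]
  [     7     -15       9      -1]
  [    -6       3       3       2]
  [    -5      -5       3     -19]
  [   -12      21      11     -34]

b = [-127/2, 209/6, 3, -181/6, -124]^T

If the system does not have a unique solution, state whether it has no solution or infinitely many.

Row-reduce the augmented matrix:
R1 ← R1 / (-3).
R2 ← R2 − 7·R1.
R3 ← R3 + 6·R1.
R4 ← R4 + 5·R1.
R5 ← R5 + 12·R1.
R2 ← R2 / (6).
R1 ← R1 + 3·R2.
R3 ← R3 + 15·R2.
R4 ← R4 + 20·R2.
R5 ← R5 + 15·R2.
R3 ← R3 / (245/6).
R1 ← R1 − 47/6·R3.
R2 ← R2 − 55/18·R3.
R4 ← R4 − 517/9·R3.
R5 ← R5 − 245/6·R3.
R4 ← R4 / (-25402/735).
R1 ← R1 + 531/245·R4.
R2 ← R2 + 289/147·R4.
R3 ← R3 + 417/245·R4.
R5 reduces to 0 = 0, so the extra equation is consistent.
Reading off the reduced rows gives x_1 = -2/3, x_2 = -5/2, x_3 = 1/2, x_4 = 5/2.

x_1 = -2/3, x_2 = -5/2, x_3 = 1/2, x_4 = 5/2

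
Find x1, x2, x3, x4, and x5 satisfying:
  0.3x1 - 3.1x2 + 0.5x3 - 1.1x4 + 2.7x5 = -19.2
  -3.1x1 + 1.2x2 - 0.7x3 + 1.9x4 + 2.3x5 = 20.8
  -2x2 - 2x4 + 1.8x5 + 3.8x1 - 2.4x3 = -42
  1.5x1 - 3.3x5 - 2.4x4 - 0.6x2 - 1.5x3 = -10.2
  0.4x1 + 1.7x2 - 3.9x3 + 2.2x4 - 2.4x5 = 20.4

Row-reduce the augmented matrix:
R1 ← R1 / (3/10).
R2 ← R2 + 31/10·R1.
R3 ← R3 − 19/5·R1.
R4 ← R4 − 3/2·R1.
R5 ← R5 − 2/5·R1.
R2 ← R2 / (-185/6).
R1 ← R1 + 31/3·R2.
R3 ← R3 − 559/15·R2.
R4 ← R4 − 149/10·R2.
R5 ← R5 − 35/6·R2.
R3 ← R3 / (-15423/4625).
R1 ← R1 − 157/925·R3.
R2 ← R2 + 134/925·R3.
R4 ← R4 + 8517/4625·R3.
R5 ← R5 + 1377/370·R3.
R4 ← R4 / (-89767/51410).
R1 ← R1 + 7234/15423·R4.
R2 ← R2 − 4406/15423·R4.
R3 ← R3 + 2273/15423·R4.
R5 ← R5 − 68231/51410·R4.
R5 ← R5 / (-3708172/448835).
R1 ← R1 − 25909/89767·R5.
R2 ← R2 + 169578/89767·R5.
R3 ← R3 + 76526/89767·R5.
R4 ← R4 − 229846/89767·R5.
Reading off the reduced rows gives x1 = -6, x2 = 0, x3 = 0, x4 = 6, x5 = -4.

x1 = -6, x2 = 0, x3 = 0, x4 = 6, x5 = -4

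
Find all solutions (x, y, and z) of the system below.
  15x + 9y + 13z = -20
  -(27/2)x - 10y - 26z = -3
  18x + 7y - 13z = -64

Row-reduce:
R1 ← R1 / (15).
R2 ← R2 + 27/2·R1.
R3 ← R3 − 18·R1.
R2 ← R2 / (-19/10).
R1 ← R1 − 3/5·R2.
R3 ← R3 + 19/5·R2.
Row 3 reduces to 0 = 2, a contradiction. The system is inconsistent.

no solution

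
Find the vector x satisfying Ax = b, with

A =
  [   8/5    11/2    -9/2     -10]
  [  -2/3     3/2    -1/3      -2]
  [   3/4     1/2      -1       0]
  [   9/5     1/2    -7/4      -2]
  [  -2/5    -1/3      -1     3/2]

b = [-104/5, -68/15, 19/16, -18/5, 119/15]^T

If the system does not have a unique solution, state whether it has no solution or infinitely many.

x_1 = -7/4, x_2 = -1, x_3 = -3, x_4 = 13/5

Row-reduce the augmented matrix:
R1 ← R1 / (8/5).
R2 ← R2 + 2/3·R1.
R3 ← R3 − 3/4·R1.
R4 ← R4 − 9/5·R1.
R5 ← R5 + 2/5·R1.
R2 ← R2 / (91/24).
R1 ← R1 − 55/16·R2.
R3 ← R3 + 133/64·R2.
R4 ← R4 + 91/16·R2.
R5 ← R5 − 25/24·R2.
R3 ← R3 / (-21/208).
R1 ← R1 + 295/364·R3.
R2 ← R2 + 53/91·R3.
R5 ← R5 + 829/546·R3.
Swap R4 and R5.
R4 ← R4 / (-16733/882).
R1 ← R1 + 1640/147·R4.
R2 ← R2 + 1348/147·R4.
R3 ← R3 + 272/21·R4.
R5 reduces to 0 = 0, so the extra equation is consistent.
Reading off the reduced rows gives x_1 = -7/4, x_2 = -1, x_3 = -3, x_4 = 13/5.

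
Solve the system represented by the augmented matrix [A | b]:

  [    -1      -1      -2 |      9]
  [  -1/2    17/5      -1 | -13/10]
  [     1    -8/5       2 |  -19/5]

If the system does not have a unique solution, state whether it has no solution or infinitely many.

Row-reduce:
R1 ← R1 / (-1).
R2 ← R2 + 1/2·R1.
R3 ← R3 − 1·R1.
R2 ← R2 / (39/10).
R1 ← R1 − 1·R2.
R3 ← R3 + 13/5·R2.
Row 3 reduces to 0 = 4/3, a contradiction. The system is inconsistent.

no solution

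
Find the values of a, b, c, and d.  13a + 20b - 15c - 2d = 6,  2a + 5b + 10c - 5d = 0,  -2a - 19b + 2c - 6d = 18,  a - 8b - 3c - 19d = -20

a = 5, b = -2, c = 1, d = 2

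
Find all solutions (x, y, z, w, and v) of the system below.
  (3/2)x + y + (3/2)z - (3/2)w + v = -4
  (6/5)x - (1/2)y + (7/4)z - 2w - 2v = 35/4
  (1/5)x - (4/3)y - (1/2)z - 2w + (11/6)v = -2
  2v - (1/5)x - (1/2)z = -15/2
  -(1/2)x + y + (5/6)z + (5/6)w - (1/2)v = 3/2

x = -5, y = 4, z = -3, w = -6, v = -5

Row-reduce the augmented matrix:
R1 ← R1 / (3/2).
R2 ← R2 − 6/5·R1.
R3 ← R3 − 1/5·R1.
R4 ← R4 + 1/5·R1.
R5 ← R5 + 1/2·R1.
R2 ← R2 / (-13/10).
R1 ← R1 − 2/3·R2.
R3 ← R3 + 22/15·R2.
R4 ← R4 − 2/15·R2.
R5 ← R5 − 4/3·R2.
R3 ← R3 / (-103/78).
R1 ← R1 − 50/39·R3.
R2 ← R2 + 11/26·R3.
R4 ← R4 + 19/78·R3.
R5 ← R5 − 74/39·R3.
R4 ← R4 / (-12/103).
R1 ← R1 + 235/103·R4.
R2 ← R2 − 93/103·R4.
R3 ← R3 − 70/103·R4.
R5 ← R5 + 183/103·R4.
R5 ← R5 / (-253/24).
R1 ← R1 + 1055/72·R5.
R2 ← R2 − 191/24·R5.
R3 ← R3 − 67/36·R5.
R4 ← R4 + 587/72·R5.
Reading off the reduced rows gives x = -5, y = 4, z = -3, w = -6, v = -5.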